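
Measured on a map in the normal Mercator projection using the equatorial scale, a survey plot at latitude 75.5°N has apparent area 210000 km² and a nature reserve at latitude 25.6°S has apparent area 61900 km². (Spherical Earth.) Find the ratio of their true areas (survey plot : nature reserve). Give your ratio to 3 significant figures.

On Mercator the areal scale is sec²φ, so true area = apparent × cos²φ.
True area of survey plot: 210000 × cos²(75.5°) = 210000 × 0.06269 = 13160 km².
True area of nature reserve: 61900 × cos²(25.6°) = 61900 × 0.8133 = 50340 km².
Ratio = 13160 / 50340 ≈ 0.262.

0.262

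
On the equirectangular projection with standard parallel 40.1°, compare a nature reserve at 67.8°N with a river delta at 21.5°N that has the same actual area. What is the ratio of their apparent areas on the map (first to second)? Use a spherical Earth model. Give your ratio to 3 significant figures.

2.46

The equidistant cylindrical projection with φ₀ = 40.1° has h = 1 (meridians true) and k = cos φ₀ / cos φ along parallels.
Areal scale at 67.8°: h·k = 1.000 × 2.024 = 2.024.
Areal scale at 21.5°: h·k = 1.000 × 0.8221 = 0.8221.
Ratio = 2.024/0.8221 ≈ 2.46.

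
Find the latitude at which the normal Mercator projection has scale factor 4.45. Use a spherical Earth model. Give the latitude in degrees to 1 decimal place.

77.0°

Mercator scale is k = sec φ = 1/cos φ.
1/cos φ = 4.45  ⇒  cos φ = 0.2247  ⇒  φ = arccos(0.2247) ≈ 77.0°.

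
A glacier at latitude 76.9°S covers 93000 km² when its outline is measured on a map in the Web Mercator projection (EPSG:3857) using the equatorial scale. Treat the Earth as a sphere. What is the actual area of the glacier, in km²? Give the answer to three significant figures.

4780 km²

For Mercator, h = k = sec φ (a conformal cylindrical projection has a single point scale, 1/cos φ).
Areal scale = k² = sec²φ = 1/cos²(76.9°) = 1/0.2267² = 19.47.
True area = apparent / (areal scale) = 93000 / 19.47 ≈ 4780 km².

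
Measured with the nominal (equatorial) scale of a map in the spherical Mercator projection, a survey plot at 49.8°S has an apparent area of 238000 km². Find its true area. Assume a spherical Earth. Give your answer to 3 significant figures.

99200 km²

Mercator is conformal, so the point scale is isotropic: h = k = sec φ = 1/cos φ.
Areal scale = k² = sec²φ = 1/cos²(49.8°) = 1/0.6455² = 2.400.
True area = apparent / (areal scale) = 238000 / 2.400 ≈ 99200 km².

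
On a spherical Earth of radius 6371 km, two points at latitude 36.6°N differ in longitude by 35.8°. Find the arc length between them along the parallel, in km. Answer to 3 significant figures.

Arc length along a parallel = R cos φ · Δλ (with Δλ in radians).
= 6371 × cos 36.6° × (35.8° × π/180) = 6371 × 0.8028 × 0.6248 ≈ 3200 km.

3200 km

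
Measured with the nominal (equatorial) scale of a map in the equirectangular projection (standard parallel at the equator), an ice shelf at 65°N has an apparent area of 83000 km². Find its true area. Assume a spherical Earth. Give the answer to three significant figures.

35100 km²

In the plate carrée (x = Rλ, y = Rφ), meridians are true-scale (h = 1) and parallels are stretched by k = sec φ.
Areal scale = h·k = 1 × sec φ; at 65°, h = 1.000, k = 2.366, so h·k = 2.366.
True area = apparent / (areal scale) = 83000 / 2.366 ≈ 35100 km².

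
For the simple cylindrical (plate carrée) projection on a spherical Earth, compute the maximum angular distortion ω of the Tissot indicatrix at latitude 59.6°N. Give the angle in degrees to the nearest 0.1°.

For the equirectangular projection with φ₀ = 0 (plate carrée), h = 1 along meridians and k = sec φ along parallels.
At 59.6°: h = 1.000, k = 1.976; principal scales a = 1.976, b = 1.000.
sin(ω/2) = (a − b)/(a + b) = 0.9762/2.976 = 0.3280, so ω = 2 arcsin(0.3280) ≈ 38.3°.

38.3°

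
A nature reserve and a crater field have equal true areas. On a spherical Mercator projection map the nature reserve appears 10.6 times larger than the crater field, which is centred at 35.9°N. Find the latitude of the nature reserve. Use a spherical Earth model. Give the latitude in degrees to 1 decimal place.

75.6°

On Mercator, (apparent₁)/(apparent₂) = sec²φ₁ / sec²φ₂ when true areas are equal.
cos²φ₂ / cos²φ₁ = 10.6  ⇒  cos φ₁ = cos 35.9° / √10.6 = 0.8100/3.256 = 0.2488.
φ₁ = arccos(0.2488) ≈ 75.6°.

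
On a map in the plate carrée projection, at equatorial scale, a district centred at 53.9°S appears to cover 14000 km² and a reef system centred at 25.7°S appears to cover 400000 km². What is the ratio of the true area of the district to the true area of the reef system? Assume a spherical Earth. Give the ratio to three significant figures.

0.0229

Plate carrée has h = 1 and k = sec φ, giving areal scale sec φ; true area = (apparent area) · cos φ.
True area of district: 14000 × cos(53.9°) = 14000 × 0.5892 = 8249 km².
True area of reef system: 400000 × cos(25.7°) = 400000 × 0.9011 = 360400 km².
Ratio = 8249 / 360400 ≈ 0.0229.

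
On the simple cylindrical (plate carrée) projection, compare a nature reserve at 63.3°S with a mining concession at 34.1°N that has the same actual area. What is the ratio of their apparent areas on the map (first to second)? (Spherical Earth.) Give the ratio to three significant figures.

1.84

For the equirectangular projection with φ₀ = 0 (plate carrée), h = 1 along meridians and k = sec φ along parallels.
Areal scale at 63.3°: h·k = 1.000 × 2.226 = 2.226.
Areal scale at 34.1°: h·k = 1.000 × 1.208 = 1.208.
Ratio = 2.226/1.208 ≈ 1.84.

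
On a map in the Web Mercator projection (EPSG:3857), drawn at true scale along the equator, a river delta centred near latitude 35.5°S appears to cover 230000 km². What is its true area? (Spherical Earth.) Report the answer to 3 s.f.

152000 km²

Mercator is conformal, so the point scale is isotropic: h = k = sec φ = 1/cos φ.
Areal scale = k² = sec²φ = 1/cos²(35.5°) = 1/0.8141² = 1.509.
True area = apparent / (areal scale) = 230000 / 1.509 ≈ 152000 km².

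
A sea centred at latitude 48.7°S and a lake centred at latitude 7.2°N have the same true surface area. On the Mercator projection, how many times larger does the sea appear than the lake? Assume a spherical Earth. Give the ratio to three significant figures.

2.26

On Mercator, area is exaggerated by sec²φ = 1/cos²φ.
At 48.7°: sec²(48.7°) = 1/0.6600² = 2.296.
At 7.2°: sec²(7.2°) = 1/0.9921² = 1.016.
Ratio = 2.296/1.016 = cos²(7.2°)/cos²(48.7°) ≈ 2.26.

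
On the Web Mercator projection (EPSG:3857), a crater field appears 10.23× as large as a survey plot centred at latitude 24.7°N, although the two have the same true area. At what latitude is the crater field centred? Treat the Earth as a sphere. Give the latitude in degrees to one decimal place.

73.5°

Mercator areal scale is sec²φ, so apparent-area ratio = sec²φ₁ / sec²φ₂ = cos²φ₂ / cos²φ₁.
cos²φ₂ / cos²φ₁ = 10.23  ⇒  cos φ₁ = cos 24.7° / √10.23 = 0.9085/3.198 = 0.2840.
φ₁ = arccos(0.2840) ≈ 73.5°.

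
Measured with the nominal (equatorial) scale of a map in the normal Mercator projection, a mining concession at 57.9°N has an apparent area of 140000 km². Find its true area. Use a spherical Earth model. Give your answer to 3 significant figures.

For Mercator, h = k = sec φ (a conformal cylindrical projection has a single point scale, 1/cos φ).
Areal scale = k² = sec²φ = 1/cos²(57.9°) = 1/0.5314² = 3.541.
True area = apparent / (areal scale) = 140000 / 3.541 ≈ 39500 km².

39500 km²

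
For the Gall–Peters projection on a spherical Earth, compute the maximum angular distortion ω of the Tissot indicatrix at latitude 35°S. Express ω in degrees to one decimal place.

16.8°

Gall–Peters is a cylindrical equal-area projection with standard parallels at ±45°. Cylindrical equal-area (φ₀ = 45°): h = cos φ / cos 45° along meridians, k = cos 45° / cos φ along parallels; h·k = 1.
At 35°: h = 1.158, k = 0.8632; principal scales a = 1.158, b = 0.8632.
sin(ω/2) = (a − b)/(a + b) = 0.2952/2.022 = 0.1460, so ω = 2 arcsin(0.1460) ≈ 16.8°.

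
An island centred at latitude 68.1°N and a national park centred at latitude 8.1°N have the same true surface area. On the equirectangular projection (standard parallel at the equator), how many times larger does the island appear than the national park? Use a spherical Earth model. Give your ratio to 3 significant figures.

2.65

Plate carrée maps x = Rλ, y = Rφ. The meridian scale is h = 1 and the parallel scale is k = 1/cos φ = sec φ.
Areal scale at 68.1°: h·k = 1.000 × 2.681 = 2.681.
Areal scale at 8.1°: h·k = 1.000 × 1.010 = 1.010.
Ratio = 2.681/1.010 ≈ 2.65.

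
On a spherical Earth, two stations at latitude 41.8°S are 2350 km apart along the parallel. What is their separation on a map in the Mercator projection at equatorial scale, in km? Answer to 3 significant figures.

3150 km

The Mercator projection is conformal; its linear scale factor is the same in every direction and equals sec φ = 1/cos φ.
Along the parallel, k = sec 41.8° = 1/0.7455 = 1.341.
Map distance = 2350 × 1.341 ≈ 3150 km.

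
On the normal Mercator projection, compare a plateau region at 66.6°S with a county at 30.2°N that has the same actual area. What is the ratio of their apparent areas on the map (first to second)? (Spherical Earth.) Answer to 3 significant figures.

Mercator is conformal with k = sec φ, so areal scale = k² = sec²φ.
At 66.6°: sec²(66.6°) = 1/0.3971² = 6.340.
At 30.2°: sec²(30.2°) = 1/0.8643² = 1.339.
Ratio = 6.340/1.339 = cos²(30.2°)/cos²(66.6°) ≈ 4.74.

4.74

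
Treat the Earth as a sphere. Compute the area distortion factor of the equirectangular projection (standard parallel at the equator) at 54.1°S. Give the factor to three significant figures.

In the plate carrée (x = Rλ, y = Rφ), meridians are true-scale (h = 1) and parallels are stretched by k = sec φ.
Areal scale = h·k = 1 × sec φ; at 54.1°, h = 1.000, k = 1.705, so h·k = 1.705.

1.71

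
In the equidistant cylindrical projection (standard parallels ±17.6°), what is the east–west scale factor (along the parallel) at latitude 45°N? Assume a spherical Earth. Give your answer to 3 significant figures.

1.35

The equidistant cylindrical projection with φ₀ = 17.6° has h = 1 (meridians true) and k = cos φ₀ / cos φ along parallels.
k = cos 17.6° / cos 45° = 0.9532/0.7071 = 1.348.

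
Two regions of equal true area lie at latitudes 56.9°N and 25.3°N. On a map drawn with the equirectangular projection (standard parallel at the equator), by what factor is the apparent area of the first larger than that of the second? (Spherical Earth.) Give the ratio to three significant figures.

1.66

Plate carrée maps x = Rλ, y = Rφ. The meridian scale is h = 1 and the parallel scale is k = 1/cos φ = sec φ.
Areal scale at 56.9°: h·k = 1.000 × 1.831 = 1.831.
Areal scale at 25.3°: h·k = 1.000 × 1.106 = 1.106.
Ratio = 1.831/1.106 ≈ 1.66.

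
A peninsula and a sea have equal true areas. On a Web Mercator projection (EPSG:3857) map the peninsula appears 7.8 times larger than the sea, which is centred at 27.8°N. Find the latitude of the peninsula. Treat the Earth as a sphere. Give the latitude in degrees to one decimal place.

71.5°

For equal true areas on Mercator, apparent areas scale as sec²φ, so the ratio is cos²φ₂ / cos²φ₁.
cos²φ₂ / cos²φ₁ = 7.8  ⇒  cos φ₁ = cos 27.8° / √7.8 = 0.8846/2.793 = 0.3167.
φ₁ = arccos(0.3167) ≈ 71.5°.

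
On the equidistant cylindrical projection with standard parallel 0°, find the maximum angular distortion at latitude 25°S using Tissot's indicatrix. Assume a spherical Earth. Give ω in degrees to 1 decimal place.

5.6°

For the equirectangular projection with φ₀ = 0 (plate carrée), h = 1 along meridians and k = sec φ along parallels.
At 25°: h = 1.000, k = 1.103; principal scales a = 1.103, b = 1.000.
sin(ω/2) = (a − b)/(a + b) = 0.1034/2.103 = 0.04915, so ω = 2 arcsin(0.04915) ≈ 5.6°.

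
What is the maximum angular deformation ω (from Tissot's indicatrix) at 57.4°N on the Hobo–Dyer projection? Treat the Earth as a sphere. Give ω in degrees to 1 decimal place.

Hobo–Dyer is a cylindrical equal-area projection with standard parallels at ±37.5°. A cylindrical equal-area projection with standard parallel φ₀ has meridian scale h = cos φ / cos φ₀ and parallel scale k = cos φ₀ / cos φ (so areas are preserved, h·k = 1).
At 57.4°: h = 0.6791, k = 1.473; principal scales a = 1.473, b = 0.6791.
sin(ω/2) = (a − b)/(a + b) = 0.7934/2.152 = 0.3688, so ω = 2 arcsin(0.3688) ≈ 43.3°.

43.3°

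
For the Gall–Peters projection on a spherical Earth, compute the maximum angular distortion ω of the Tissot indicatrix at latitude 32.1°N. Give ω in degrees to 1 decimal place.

Gall–Peters is a cylindrical equal-area projection with standard parallels at ±45°. Cylindrical equal-area (φ₀ = 45°): h = cos φ / cos 45° along meridians, k = cos 45° / cos φ along parallels; h·k = 1.
At 32.1°: h = 1.198, k = 0.8347; principal scales a = 1.198, b = 0.8347.
sin(ω/2) = (a − b)/(a + b) = 0.3633/2.033 = 0.1787, so ω = 2 arcsin(0.1787) ≈ 20.6°.

20.6°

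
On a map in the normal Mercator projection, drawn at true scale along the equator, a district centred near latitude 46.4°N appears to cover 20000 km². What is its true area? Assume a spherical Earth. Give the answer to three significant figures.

9510 km²

For Mercator, h = k = sec φ (a conformal cylindrical projection has a single point scale, 1/cos φ).
Areal scale = k² = sec²φ = 1/cos²(46.4°) = 1/0.6896² = 2.103.
True area = apparent / (areal scale) = 20000 / 2.103 ≈ 9510 km².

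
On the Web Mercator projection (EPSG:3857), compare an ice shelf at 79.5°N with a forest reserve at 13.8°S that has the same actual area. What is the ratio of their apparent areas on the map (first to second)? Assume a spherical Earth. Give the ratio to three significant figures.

28.4

Mercator areal scale is sec²φ.
At 79.5°: sec²(79.5°) = 1/0.1822² = 30.11.
At 13.8°: sec²(13.8°) = 1/0.9711² = 1.060.
Ratio = 30.11/1.060 = cos²(13.8°)/cos²(79.5°) ≈ 28.4.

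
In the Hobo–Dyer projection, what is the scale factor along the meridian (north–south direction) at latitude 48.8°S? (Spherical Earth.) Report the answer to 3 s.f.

The Hobo–Dyer projection is cylindrical equal-area with φ₀ = 37.5°. Cylindrical equal-area (φ₀ = 37.5°): h = cos φ / cos 37.5° along meridians, k = cos 37.5° / cos φ along parallels; h·k = 1.
h = cos 48.8° / cos 37.5° = 0.6587/0.7934 = 0.8303.

0.830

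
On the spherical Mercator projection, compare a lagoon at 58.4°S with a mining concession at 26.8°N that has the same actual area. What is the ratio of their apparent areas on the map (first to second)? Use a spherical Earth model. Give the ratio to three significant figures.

2.90

Mercator areal scale is sec²φ.
At 58.4°: sec²(58.4°) = 1/0.5240² = 3.642.
At 26.8°: sec²(26.8°) = 1/0.8926² = 1.255.
Ratio = 3.642/1.255 = cos²(26.8°)/cos²(58.4°) ≈ 2.90.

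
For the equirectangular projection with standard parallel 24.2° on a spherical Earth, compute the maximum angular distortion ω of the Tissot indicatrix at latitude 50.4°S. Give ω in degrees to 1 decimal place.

The equidistant cylindrical projection with φ₀ = 24.2° has h = 1 (meridians true) and k = cos φ₀ / cos φ along parallels.
At 50.4°: h = 1.000, k = 1.431; principal scales a = 1.431, b = 1.000.
sin(ω/2) = (a − b)/(a + b) = 0.4309/2.431 = 0.1773, so ω = 2 arcsin(0.1773) ≈ 20.4°.

20.4°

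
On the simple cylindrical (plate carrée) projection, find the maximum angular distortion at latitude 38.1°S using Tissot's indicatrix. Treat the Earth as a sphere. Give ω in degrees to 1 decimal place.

13.7°

For the equirectangular projection with φ₀ = 0 (plate carrée), h = 1 along meridians and k = sec φ along parallels.
At 38.1°: h = 1.000, k = 1.271; principal scales a = 1.271, b = 1.000.
sin(ω/2) = (a − b)/(a + b) = 0.2708/2.271 = 0.1192, so ω = 2 arcsin(0.1192) ≈ 13.7°.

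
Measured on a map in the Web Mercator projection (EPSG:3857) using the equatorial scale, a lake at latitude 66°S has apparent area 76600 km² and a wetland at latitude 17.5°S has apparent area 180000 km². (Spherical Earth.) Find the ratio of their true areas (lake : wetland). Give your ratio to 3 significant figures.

0.0774

On Mercator the areal scale is sec²φ, so true area = apparent × cos²φ.
True area of lake: 76600 × cos²(66°) = 76600 × 0.1654 = 12670 km².
True area of wetland: 180000 × cos²(17.5°) = 180000 × 0.9096 = 163700 km².
Ratio = 12670 / 163700 ≈ 0.0774.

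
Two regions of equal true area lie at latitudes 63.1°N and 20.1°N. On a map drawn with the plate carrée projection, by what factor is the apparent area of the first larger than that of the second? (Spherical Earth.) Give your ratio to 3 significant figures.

For the equirectangular projection with φ₀ = 0 (plate carrée), h = 1 along meridians and k = sec φ along parallels.
Areal scale at 63.1°: h·k = 1.000 × 2.210 = 2.210.
Areal scale at 20.1°: h·k = 1.000 × 1.065 = 1.065.
Ratio = 2.210/1.065 ≈ 2.08.

2.08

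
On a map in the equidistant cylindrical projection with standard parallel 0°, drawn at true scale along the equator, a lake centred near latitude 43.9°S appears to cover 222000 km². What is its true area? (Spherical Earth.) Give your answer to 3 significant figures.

160000 km²

Plate carrée maps x = Rλ, y = Rφ. The meridian scale is h = 1 and the parallel scale is k = 1/cos φ = sec φ.
Areal scale = h·k = 1 × sec φ; at 43.9°, h = 1.000, k = 1.388, so h·k = 1.388.
True area = apparent / (areal scale) = 222000 / 1.388 ≈ 160000 km².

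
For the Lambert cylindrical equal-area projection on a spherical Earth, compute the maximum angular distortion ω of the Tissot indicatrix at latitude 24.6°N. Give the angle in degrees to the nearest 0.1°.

10.9°

The Lambert cylindrical equal-area projection is the cylindrical equal-area projection with its standard parallel at the equator (φ₀ = 0). For cylindrical equal-area with standard parallel φ₀, h = cos φ / cos φ₀ and k = cos φ₀ / cos φ, so h·k = 1.
At 24.6°: h = 0.9092, k = 1.100; principal scales a = 1.100, b = 0.9092.
sin(ω/2) = (a − b)/(a + b) = 0.1906/2.009 = 0.09486, so ω = 2 arcsin(0.09486) ≈ 10.9°.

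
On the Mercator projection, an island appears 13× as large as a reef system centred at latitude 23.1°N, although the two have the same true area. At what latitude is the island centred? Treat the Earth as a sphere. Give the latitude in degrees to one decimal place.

On Mercator, (apparent₁)/(apparent₂) = sec²φ₁ / sec²φ₂ when true areas are equal.
cos²φ₂ / cos²φ₁ = 13  ⇒  cos φ₁ = cos 23.1° / √13 = 0.9198/3.606 = 0.2551.
φ₁ = arccos(0.2551) ≈ 75.2°.

75.2°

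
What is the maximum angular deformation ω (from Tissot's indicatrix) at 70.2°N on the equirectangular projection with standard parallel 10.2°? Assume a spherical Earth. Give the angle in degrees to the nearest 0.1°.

58.4°

In the equirectangular projection with standard parallel φ₀ = 10.2° (x = Rλ cos φ₀, y = Rφ), meridians are true-scale (h = 1) and the parallel scale is k = cos φ₀ / cos φ.
At 70.2°: h = 1.000, k = 2.905; principal scales a = 2.905, b = 1.000.
sin(ω/2) = (a − b)/(a + b) = 1.905/3.905 = 0.4879, so ω = 2 arcsin(0.4879) ≈ 58.4°.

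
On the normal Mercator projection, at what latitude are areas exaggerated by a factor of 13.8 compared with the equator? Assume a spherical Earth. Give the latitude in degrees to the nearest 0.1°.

Mercator areal scale is sec²φ.
sec²φ = 13.8  ⇒  cos²φ = 0.07246  ⇒  cos φ = 0.2692.
φ = arccos(0.2692) ≈ 74.4°.

74.4°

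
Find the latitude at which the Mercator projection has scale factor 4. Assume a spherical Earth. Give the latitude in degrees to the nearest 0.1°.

75.5°

Mercator scale is k = sec φ = 1/cos φ.
1/cos φ = 4  ⇒  cos φ = 0.2500  ⇒  φ = arccos(0.2500) ≈ 75.5°.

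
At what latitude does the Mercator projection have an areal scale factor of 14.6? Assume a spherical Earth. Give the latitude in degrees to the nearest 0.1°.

Mercator areal scale is sec²φ.
sec²φ = 14.6  ⇒  cos²φ = 0.06849  ⇒  cos φ = 0.2617.
φ = arccos(0.2617) ≈ 74.8°.

74.8°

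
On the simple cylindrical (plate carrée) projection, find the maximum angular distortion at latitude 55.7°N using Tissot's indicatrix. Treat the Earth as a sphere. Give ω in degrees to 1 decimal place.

32.4°

For the equirectangular projection with φ₀ = 0 (plate carrée), h = 1 along meridians and k = sec φ along parallels.
At 55.7°: h = 1.000, k = 1.775; principal scales a = 1.775, b = 1.000.
sin(ω/2) = (a − b)/(a + b) = 0.7745/2.775 = 0.2792, so ω = 2 arcsin(0.2792) ≈ 32.4°.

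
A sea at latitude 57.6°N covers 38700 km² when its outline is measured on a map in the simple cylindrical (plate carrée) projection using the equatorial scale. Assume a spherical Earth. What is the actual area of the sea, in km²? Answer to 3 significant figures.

For the equirectangular projection with φ₀ = 0 (plate carrée), h = 1 along meridians and k = sec φ along parallels.
Areal scale = h·k = 1 × sec φ; at 57.6°, h = 1.000, k = 1.866, so h·k = 1.866.
True area = apparent / (areal scale) = 38700 / 1.866 ≈ 20700 km².

20700 km²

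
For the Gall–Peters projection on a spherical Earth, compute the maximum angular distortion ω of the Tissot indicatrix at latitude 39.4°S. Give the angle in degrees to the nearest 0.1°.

The Gall–Peters projection is cylindrical equal-area with φ₀ = 45°. Cylindrical equal-area (φ₀ = 45°): h = cos φ / cos 45° along meridians, k = cos 45° / cos φ along parallels; h·k = 1.
At 39.4°: h = 1.093, k = 0.9151; principal scales a = 1.093, b = 0.9151.
sin(ω/2) = (a − b)/(a + b) = 0.1777/2.008 = 0.08852, so ω = 2 arcsin(0.08852) ≈ 10.2°.

10.2°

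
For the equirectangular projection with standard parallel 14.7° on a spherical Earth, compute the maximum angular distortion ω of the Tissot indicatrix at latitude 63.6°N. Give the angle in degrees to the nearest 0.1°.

43.5°

In the equirectangular projection with standard parallel φ₀ = 14.7° (x = Rλ cos φ₀, y = Rφ), meridians are true-scale (h = 1) and the parallel scale is k = cos φ₀ / cos φ.
At 63.6°: h = 1.000, k = 2.175; principal scales a = 2.175, b = 1.000.
sin(ω/2) = (a − b)/(a + b) = 1.175/3.175 = 0.3702, so ω = 2 arcsin(0.3702) ≈ 43.5°.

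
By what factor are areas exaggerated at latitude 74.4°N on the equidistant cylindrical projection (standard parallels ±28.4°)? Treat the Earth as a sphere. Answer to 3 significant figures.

The equidistant cylindrical projection with φ₀ = 28.4° has h = 1 (meridians true) and k = cos φ₀ / cos φ along parallels.
Areal scale = h·k = 1 × cos φ₀ / cos φ; at 74.4°, h = 1.000, k = 3.271, so h·k = 3.271.

3.27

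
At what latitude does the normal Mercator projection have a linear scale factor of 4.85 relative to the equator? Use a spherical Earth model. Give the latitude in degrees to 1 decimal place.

78.1°

Mercator scale is k = sec φ = 1/cos φ.
1/cos φ = 4.85  ⇒  cos φ = 0.2062  ⇒  φ = arccos(0.2062) ≈ 78.1°.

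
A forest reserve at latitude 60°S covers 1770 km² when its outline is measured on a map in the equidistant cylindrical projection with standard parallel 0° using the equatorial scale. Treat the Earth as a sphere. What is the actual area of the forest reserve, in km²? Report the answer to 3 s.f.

In the plate carrée (x = Rλ, y = Rφ), meridians are true-scale (h = 1) and parallels are stretched by k = sec φ.
Areal scale = h·k = 1 × sec φ; at 60°, h = 1.000, k = 2.000, so h·k = 2.000.
True area = apparent / (areal scale) = 1770 / 2.000 ≈ 885 km².

885 km²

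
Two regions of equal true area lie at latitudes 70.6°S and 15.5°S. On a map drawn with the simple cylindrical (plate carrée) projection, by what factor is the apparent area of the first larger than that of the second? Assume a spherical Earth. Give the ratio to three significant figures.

In the plate carrée (x = Rλ, y = Rφ), meridians are true-scale (h = 1) and parallels are stretched by k = sec φ.
Areal scale at 70.6°: h·k = 1.000 × 3.011 = 3.011.
Areal scale at 15.5°: h·k = 1.000 × 1.038 = 1.038.
Ratio = 3.011/1.038 ≈ 2.90.

2.90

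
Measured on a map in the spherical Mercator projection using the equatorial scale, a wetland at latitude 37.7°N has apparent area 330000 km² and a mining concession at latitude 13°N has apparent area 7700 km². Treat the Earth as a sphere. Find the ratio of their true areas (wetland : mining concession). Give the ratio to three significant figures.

28.3

Mercator's areal exaggeration is sec²φ; hence true area = (apparent area) · cos²φ.
True area of wetland: 330000 × cos²(37.7°) = 330000 × 0.6260 = 206600 km².
True area of mining concession: 7700 × cos²(13°) = 7700 × 0.9494 = 7310 km².
Ratio = 206600 / 7310 ≈ 28.3.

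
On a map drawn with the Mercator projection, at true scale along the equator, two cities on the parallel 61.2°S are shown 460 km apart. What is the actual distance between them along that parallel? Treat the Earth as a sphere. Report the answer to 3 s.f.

The Mercator projection is conformal; its linear scale factor is the same in every direction and equals sec φ = 1/cos φ.
Along the parallel at 61.2°, map distances are exaggerated by k = sec 61.2° = 2.076.
True distance = 460 / 2.076 = 460 × cos 61.2° ≈ 222 km.

222 km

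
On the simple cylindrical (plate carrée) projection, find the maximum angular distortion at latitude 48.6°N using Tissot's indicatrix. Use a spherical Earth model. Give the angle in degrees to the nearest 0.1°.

For the equirectangular projection with φ₀ = 0 (plate carrée), h = 1 along meridians and k = sec φ along parallels.
At 48.6°: h = 1.000, k = 1.512; principal scales a = 1.512, b = 1.000.
sin(ω/2) = (a − b)/(a + b) = 0.5121/2.512 = 0.2039, so ω = 2 arcsin(0.2039) ≈ 23.5°.

23.5°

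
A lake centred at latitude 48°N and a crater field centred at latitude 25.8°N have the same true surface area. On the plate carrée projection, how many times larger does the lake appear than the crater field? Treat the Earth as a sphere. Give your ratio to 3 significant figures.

In the plate carrée (x = Rλ, y = Rφ), meridians are true-scale (h = 1) and parallels are stretched by k = sec φ.
Areal scale at 48°: h·k = 1.000 × 1.494 = 1.494.
Areal scale at 25.8°: h·k = 1.000 × 1.111 = 1.111.
Ratio = 1.494/1.111 ≈ 1.35.

1.35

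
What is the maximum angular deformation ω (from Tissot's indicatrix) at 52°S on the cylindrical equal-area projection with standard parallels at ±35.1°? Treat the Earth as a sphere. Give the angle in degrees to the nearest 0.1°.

32.2°

A cylindrical equal-area projection with standard parallel φ₀ has meridian scale h = cos φ / cos φ₀ and parallel scale k = cos φ₀ / cos φ (so areas are preserved, h·k = 1).
At 52°: h = 0.7525, k = 1.329; principal scales a = 1.329, b = 0.7525.
sin(ω/2) = (a − b)/(a + b) = 0.5764/2.081 = 0.2769, so ω = 2 arcsin(0.2769) ≈ 32.2°.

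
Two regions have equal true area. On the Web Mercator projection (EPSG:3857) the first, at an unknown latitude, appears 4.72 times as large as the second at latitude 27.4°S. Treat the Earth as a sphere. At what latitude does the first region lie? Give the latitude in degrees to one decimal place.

65.9°

For equal true areas on Mercator, apparent areas scale as sec²φ, so the ratio is cos²φ₂ / cos²φ₁.
cos²φ₂ / cos²φ₁ = 4.72  ⇒  cos φ₁ = cos 27.4° / √4.72 = 0.8878/2.173 = 0.4087.
φ₁ = arccos(0.4087) ≈ 65.9°.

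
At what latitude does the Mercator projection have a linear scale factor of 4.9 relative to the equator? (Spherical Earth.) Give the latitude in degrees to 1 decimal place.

Mercator scale is k = sec φ = 1/cos φ.
1/cos φ = 4.9  ⇒  cos φ = 0.2041  ⇒  φ = arccos(0.2041) ≈ 78.2°.

78.2°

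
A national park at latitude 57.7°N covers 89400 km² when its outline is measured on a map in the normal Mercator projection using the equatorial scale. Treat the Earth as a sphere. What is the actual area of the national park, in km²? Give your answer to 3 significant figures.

For Mercator, h = k = sec φ (a conformal cylindrical projection has a single point scale, 1/cos φ).
Areal scale = k² = sec²φ = 1/cos²(57.7°) = 1/0.5344² = 3.502.
True area = apparent / (areal scale) = 89400 / 3.502 ≈ 25500 km².

25500 km²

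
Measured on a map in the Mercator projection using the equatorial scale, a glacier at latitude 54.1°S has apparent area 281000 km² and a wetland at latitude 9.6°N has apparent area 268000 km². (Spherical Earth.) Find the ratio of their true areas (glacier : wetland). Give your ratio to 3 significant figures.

Since Mercator area scale is 1/cos²φ, the true area equals the apparent area multiplied by cos²φ.
True area of glacier: 281000 × cos²(54.1°) = 281000 × 0.3438 = 96620 km².
True area of wetland: 268000 × cos²(9.6°) = 268000 × 0.9722 = 260500 km².
Ratio = 96620 / 260500 ≈ 0.371.

0.371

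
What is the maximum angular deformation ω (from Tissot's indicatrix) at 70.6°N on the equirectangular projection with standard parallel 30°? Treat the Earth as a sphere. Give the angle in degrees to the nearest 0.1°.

With standard parallel φ₀ = 30°, the equirectangular projection gives x = Rλ cos φ₀, y = Rφ, so h = 1 and k = cos 30° / cos φ.
At 70.6°: h = 1.000, k = 2.607; principal scales a = 2.607, b = 1.000.
sin(ω/2) = (a − b)/(a + b) = 1.607/3.607 = 0.4456, so ω = 2 arcsin(0.4456) ≈ 52.9°.

52.9°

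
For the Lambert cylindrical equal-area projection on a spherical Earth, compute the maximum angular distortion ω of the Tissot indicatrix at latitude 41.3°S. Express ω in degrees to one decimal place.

32.3°

The Lambert cylindrical equal-area projection is the cylindrical equal-area projection with its standard parallel at the equator (φ₀ = 0). A cylindrical equal-area projection with standard parallel φ₀ has meridian scale h = cos φ / cos φ₀ and parallel scale k = cos φ₀ / cos φ (so areas are preserved, h·k = 1).
At 41.3°: h = 0.7513, k = 1.331; principal scales a = 1.331, b = 0.7513.
sin(ω/2) = (a − b)/(a + b) = 0.5798/2.082 = 0.2784, so ω = 2 arcsin(0.2784) ≈ 32.3°.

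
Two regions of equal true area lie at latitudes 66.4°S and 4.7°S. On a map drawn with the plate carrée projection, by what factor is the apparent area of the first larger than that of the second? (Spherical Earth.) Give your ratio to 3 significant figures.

2.49

In the plate carrée (x = Rλ, y = Rφ), meridians are true-scale (h = 1) and parallels are stretched by k = sec φ.
Areal scale at 66.4°: h·k = 1.000 × 2.498 = 2.498.
Areal scale at 4.7°: h·k = 1.000 × 1.003 = 1.003.
Ratio = 2.498/1.003 ≈ 2.49.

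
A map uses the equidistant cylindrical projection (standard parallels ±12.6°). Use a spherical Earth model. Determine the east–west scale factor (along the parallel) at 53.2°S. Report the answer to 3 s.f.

1.63

With standard parallel φ₀ = 12.6°, the equirectangular projection gives x = Rλ cos φ₀, y = Rφ, so h = 1 and k = cos 12.6° / cos φ.
k = cos 12.6° / cos 53.2° = 0.9759/0.5990 = 1.629.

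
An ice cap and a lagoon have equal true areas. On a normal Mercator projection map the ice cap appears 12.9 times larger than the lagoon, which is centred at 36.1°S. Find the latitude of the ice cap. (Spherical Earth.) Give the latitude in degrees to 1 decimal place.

For equal true areas on Mercator, apparent areas scale as sec²φ, so the ratio is cos²φ₂ / cos²φ₁.
cos²φ₂ / cos²φ₁ = 12.9  ⇒  cos φ₁ = cos 36.1° / √12.9 = 0.8080/3.592 = 0.2250.
φ₁ = arccos(0.2250) ≈ 77.0°.

77.0°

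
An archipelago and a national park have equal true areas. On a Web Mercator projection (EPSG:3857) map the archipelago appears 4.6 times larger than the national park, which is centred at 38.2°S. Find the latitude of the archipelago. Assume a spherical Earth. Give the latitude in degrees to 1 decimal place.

68.5°

For equal true areas on Mercator, apparent areas scale as sec²φ, so the ratio is cos²φ₂ / cos²φ₁.
cos²φ₂ / cos²φ₁ = 4.6  ⇒  cos φ₁ = cos 38.2° / √4.6 = 0.7859/2.145 = 0.3664.
φ₁ = arccos(0.3664) ≈ 68.5°.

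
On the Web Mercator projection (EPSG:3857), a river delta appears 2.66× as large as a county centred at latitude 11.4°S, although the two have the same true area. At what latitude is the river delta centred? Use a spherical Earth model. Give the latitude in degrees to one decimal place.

For equal true areas on Mercator, apparent areas scale as sec²φ, so the ratio is cos²φ₂ / cos²φ₁.
cos²φ₂ / cos²φ₁ = 2.66  ⇒  cos φ₁ = cos 11.4° / √2.66 = 0.9803/1.631 = 0.6010.
φ₁ = arccos(0.6010) ≈ 53.1°.

53.1°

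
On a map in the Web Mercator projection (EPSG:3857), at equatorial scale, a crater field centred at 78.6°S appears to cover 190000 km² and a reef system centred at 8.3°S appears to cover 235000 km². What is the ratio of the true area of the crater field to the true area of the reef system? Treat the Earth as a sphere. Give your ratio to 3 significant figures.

0.0323

Mercator's areal exaggeration is sec²φ; hence true area = (apparent area) · cos²φ.
True area of crater field: 190000 × cos²(78.6°) = 190000 × 0.03907 = 7423 km².
True area of reef system: 235000 × cos²(8.3°) = 235000 × 0.9792 = 230100 km².
Ratio = 7423 / 230100 ≈ 0.0323.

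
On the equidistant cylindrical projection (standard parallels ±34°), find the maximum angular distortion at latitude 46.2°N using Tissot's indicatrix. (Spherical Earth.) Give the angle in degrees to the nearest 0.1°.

The equidistant cylindrical projection with φ₀ = 34° has h = 1 (meridians true) and k = cos φ₀ / cos φ along parallels.
At 46.2°: h = 1.000, k = 1.198; principal scales a = 1.198, b = 1.000.
sin(ω/2) = (a − b)/(a + b) = 0.1978/2.198 = 0.08999, so ω = 2 arcsin(0.08999) ≈ 10.3°.

10.3°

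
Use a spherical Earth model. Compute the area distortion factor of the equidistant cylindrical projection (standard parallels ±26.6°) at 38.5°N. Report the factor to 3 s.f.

The equidistant cylindrical projection with φ₀ = 26.6° has h = 1 (meridians true) and k = cos φ₀ / cos φ along parallels.
Areal scale = h·k = 1 × cos φ₀ / cos φ; at 38.5°, h = 1.000, k = 1.143, so h·k = 1.143.

1.14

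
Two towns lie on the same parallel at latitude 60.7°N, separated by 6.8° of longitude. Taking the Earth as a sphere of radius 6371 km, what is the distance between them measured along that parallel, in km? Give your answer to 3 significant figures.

Arc length along a parallel = R cos φ · Δλ (with Δλ in radians).
= 6371 × cos 60.7° × (6.8° × π/180) = 6371 × 0.4894 × 0.1187 ≈ 370 km.

370 km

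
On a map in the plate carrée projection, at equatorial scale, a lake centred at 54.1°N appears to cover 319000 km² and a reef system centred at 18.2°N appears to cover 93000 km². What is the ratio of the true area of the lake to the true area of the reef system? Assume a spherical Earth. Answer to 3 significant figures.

Plate carrée has h = 1 and k = sec φ, giving areal scale sec φ; true area = (apparent area) · cos φ.
True area of lake: 319000 × cos(54.1°) = 319000 × 0.5864 = 187100 km².
True area of reef system: 93000 × cos(18.2°) = 93000 × 0.9500 = 88350 km².
Ratio = 187100 / 88350 ≈ 2.12.

2.12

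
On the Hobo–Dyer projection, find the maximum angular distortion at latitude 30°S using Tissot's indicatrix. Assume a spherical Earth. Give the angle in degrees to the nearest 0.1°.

The Hobo–Dyer projection is cylindrical equal-area with φ₀ = 37.5°. A cylindrical equal-area projection with standard parallel φ₀ has meridian scale h = cos φ / cos φ₀ and parallel scale k = cos φ₀ / cos φ (so areas are preserved, h·k = 1).
At 30°: h = 1.092, k = 0.9161; principal scales a = 1.092, b = 0.9161.
sin(ω/2) = (a − b)/(a + b) = 0.1755/2.008 = 0.08742, so ω = 2 arcsin(0.08742) ≈ 10.0°.

10.0°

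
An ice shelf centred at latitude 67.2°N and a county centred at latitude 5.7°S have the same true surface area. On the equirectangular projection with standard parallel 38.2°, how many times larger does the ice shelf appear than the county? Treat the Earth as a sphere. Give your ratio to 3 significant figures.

2.57

With standard parallel φ₀ = 38.2°, the equirectangular projection gives x = Rλ cos φ₀, y = Rφ, so h = 1 and k = cos 38.2° / cos φ.
Areal scale at 67.2°: h·k = 1.000 × 2.028 = 2.028.
Areal scale at 5.7°: h·k = 1.000 × 0.7898 = 0.7898.
Ratio = 2.028/0.7898 ≈ 2.57.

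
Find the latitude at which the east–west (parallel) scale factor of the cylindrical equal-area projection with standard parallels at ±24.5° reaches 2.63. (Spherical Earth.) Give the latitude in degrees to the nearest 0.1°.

69.8°

A cylindrical equal-area projection with standard parallel φ₀ has meridian scale h = cos φ / cos φ₀ and parallel scale k = cos φ₀ / cos φ (so areas are preserved, h·k = 1).
k = cos φ₀ / cos φ = 2.63  ⇒  cos φ = cos 24.5° / 2.63 = 0.3460.
φ = arccos(0.3460) ≈ 69.8°.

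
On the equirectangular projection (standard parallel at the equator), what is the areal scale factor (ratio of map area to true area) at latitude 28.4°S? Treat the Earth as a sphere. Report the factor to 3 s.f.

Plate carrée maps x = Rλ, y = Rφ. The meridian scale is h = 1 and the parallel scale is k = 1/cos φ = sec φ.
Areal scale = h·k = 1 × sec φ; at 28.4°, h = 1.000, k = 1.137, so h·k = 1.137.

1.14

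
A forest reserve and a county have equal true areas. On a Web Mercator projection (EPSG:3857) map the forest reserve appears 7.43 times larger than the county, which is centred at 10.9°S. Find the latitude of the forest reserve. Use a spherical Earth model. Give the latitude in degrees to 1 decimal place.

68.9°

For equal true areas on Mercator, apparent areas scale as sec²φ, so the ratio is cos²φ₂ / cos²φ₁.
cos²φ₂ / cos²φ₁ = 7.43  ⇒  cos φ₁ = cos 10.9° / √7.43 = 0.9820/2.726 = 0.3602.
φ₁ = arccos(0.3602) ≈ 68.9°.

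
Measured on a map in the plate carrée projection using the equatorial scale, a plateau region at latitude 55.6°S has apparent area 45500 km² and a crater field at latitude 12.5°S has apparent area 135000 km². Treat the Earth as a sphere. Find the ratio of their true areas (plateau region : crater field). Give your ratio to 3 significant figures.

0.195

On the plate carrée, areal scale = h·k = 1 × sec φ, so true area = apparent × cos φ.
True area of plateau region: 45500 × cos(55.6°) = 45500 × 0.5650 = 25710 km².
True area of crater field: 135000 × cos(12.5°) = 135000 × 0.9763 = 131800 km².
Ratio = 25710 / 131800 ≈ 0.195.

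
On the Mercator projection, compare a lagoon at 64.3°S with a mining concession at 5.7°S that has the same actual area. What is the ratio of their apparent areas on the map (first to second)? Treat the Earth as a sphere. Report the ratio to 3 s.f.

5.26

On Mercator, area is exaggerated by sec²φ = 1/cos²φ.
At 64.3°: sec²(64.3°) = 1/0.4337² = 5.317.
At 5.7°: sec²(5.7°) = 1/0.9951² = 1.010.
Ratio = 5.317/1.010 = cos²(5.7°)/cos²(64.3°) ≈ 5.26.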